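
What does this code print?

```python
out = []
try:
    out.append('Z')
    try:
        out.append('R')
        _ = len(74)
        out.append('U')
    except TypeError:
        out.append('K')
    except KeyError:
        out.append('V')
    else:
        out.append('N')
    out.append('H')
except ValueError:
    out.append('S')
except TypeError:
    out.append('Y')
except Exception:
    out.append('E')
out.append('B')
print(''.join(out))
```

Execution trace: 'Z' (try body) → 'R' (inner try body) → 'K' (inner except TypeError) → 'H' (try body, no exception) → 'B' (after the try/except). Output: ZRKHB

Answer: ZRKHB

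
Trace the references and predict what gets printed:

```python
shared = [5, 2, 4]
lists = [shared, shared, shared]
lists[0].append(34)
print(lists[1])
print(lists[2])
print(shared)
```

Key concept: list of same reference.
Step by step:
`shared = [5, 2, 4]` → shared = [5, 2, 4]
`lists = [shared, shared, shared]` → lists = [[5, 2, 4], [5, 2, 4], [5, 2, 4]]
`lists[0].append(34)` → shared = [5, 2, 4, 34]; lists = [[5, 2, 4, 34], [5, 2, 4, 34], [5, 2, 4, 34]]
`print(lists[1])` → prints [5, 2, 4, 34]
`print(lists[2])` → prints [5, 2, 4, 34]
`print(shared)` → prints [5, 2, 4, 34]

Answer:
[5, 2, 4, 34]
[5, 2, 4, 34]
[5, 2, 4, 34]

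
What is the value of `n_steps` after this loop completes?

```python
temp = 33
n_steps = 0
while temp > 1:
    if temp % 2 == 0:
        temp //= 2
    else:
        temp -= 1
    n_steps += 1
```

Steps to reduce 33 to 1
`n_steps` takes the values: 0 → 1 → 2 → 3 → 4 → 5 → 6

Answer: 6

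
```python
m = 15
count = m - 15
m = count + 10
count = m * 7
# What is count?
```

Trace:
`m = 15` → m = 15
`count = m - 15` → count = 0
`m = count + 10` → m = 10
`count = m * 7` → count = 70
So count = 70

Answer: 70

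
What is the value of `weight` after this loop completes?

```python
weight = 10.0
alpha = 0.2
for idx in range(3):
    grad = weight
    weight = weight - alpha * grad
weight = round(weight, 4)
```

Gradient descent: w = 10.0 * (1 - 0.2)^3
`weight` takes the values: 10.0 → 8.0 → 6.4 → 5.12

Answer: 5.12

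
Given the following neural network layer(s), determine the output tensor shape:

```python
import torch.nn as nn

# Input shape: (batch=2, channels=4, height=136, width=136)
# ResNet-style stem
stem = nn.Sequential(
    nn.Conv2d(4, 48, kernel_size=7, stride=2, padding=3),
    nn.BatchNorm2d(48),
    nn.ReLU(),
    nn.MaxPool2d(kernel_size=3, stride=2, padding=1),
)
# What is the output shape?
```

Input: (2, 4, 136, 136) -> after Conv2d 7x7 stride=2: (2, 48, 68, 68) -> Output: (2, 48, 34, 34)

Answer: (2, 48, 34, 34)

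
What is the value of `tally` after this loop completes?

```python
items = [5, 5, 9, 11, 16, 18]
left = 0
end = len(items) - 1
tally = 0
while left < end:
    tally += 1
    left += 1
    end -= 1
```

Iterations until pointers meet (list length 6)
`tally` takes the values: 0 → 1 → 2 → 3

Answer: 3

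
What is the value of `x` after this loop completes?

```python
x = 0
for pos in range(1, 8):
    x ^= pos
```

XOR of 1 to 7
`x` takes the values: 0 → 1 → 3 → 0 → 4 → 1 → 7 → 0

Answer: 0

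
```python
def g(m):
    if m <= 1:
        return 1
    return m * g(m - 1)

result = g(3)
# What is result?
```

g(3) = 3 * 2 * 1 = 6

Answer: 6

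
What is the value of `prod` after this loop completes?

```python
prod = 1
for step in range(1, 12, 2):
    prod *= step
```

Product of 1, 3, 5, ... up to 11
`prod` takes the values: 1 → 3 → 15 → 105 → 945 → 10395

Answer: 10395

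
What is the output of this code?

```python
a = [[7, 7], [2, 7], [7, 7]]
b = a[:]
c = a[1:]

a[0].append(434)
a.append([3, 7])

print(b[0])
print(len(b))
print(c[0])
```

Key concept: slice with nested mutation.
Step by step:
`a = [[7, 7], [2, 7], [7, 7]]` → a = [[7, 7], [2, 7], [7, 7]]
`b = a[:]` → b = [[7, 7], [2, 7], [7, 7]]
`c = a[1:]` → c = [[2, 7], [7, 7]]
`a[0].append(434)` → a = [[7, 7, 434], [2, 7], [7, 7]]; b = [[7, 7, 434], [2, 7], [7, 7]]
`a.append([3, 7])` → a = [[7, 7, 434], [2, 7], [7, 7], [3, 7]]
`print(b[0])` → prints [7, 7, 434]
`print(len(b))` → prints 3
`print(c[0])` → prints [2, 7]

Answer:
[7, 7, 434]
3
[2, 7]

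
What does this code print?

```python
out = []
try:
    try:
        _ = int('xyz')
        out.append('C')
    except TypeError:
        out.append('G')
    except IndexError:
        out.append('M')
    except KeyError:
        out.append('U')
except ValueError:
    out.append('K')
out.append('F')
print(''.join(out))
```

Execution trace: 'K' (outer except ValueError) → 'F' (after the try/except). Output: KF

Answer: KF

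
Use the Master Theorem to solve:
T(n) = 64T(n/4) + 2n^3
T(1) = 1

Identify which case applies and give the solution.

a=64, b=4, f(n)=2n^3. log_4(64) = 3. Since c=3 = 3, Case 2 applies: T(n) = Θ(n^log_b(a) · log n) = O(n^3 log n).

Answer: O(n^3 log n) - Case 2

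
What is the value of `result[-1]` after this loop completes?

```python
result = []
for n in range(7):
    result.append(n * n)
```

Last element of squares 0 to 6
`result` takes the values: [] → [0] → [0, 1] → [0, 1, 4] → [0, 1, 4, 9] → [0, 1, 4, 9, 16] → [0, 1, 4, 9, 16, 25] → [0, 1, 4, 9, 16, 25, 36]
So `result[-1]` = 36

Answer: 36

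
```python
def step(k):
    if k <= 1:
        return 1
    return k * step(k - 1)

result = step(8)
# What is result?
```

step(8) = 8 * 7 * 6 * 5 * 4 * 3 * 2 * 1 = 40320

Answer: 40320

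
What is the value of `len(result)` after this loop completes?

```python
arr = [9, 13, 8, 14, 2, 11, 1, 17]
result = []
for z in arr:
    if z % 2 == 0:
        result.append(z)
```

Count even numbers in [9, 13, 8, 14, 2, 11, 1, 17]
`result` takes the values: [] → [8] → [8, 14] → [8, 14, 2]
So `len(result)` = 3

Answer: 3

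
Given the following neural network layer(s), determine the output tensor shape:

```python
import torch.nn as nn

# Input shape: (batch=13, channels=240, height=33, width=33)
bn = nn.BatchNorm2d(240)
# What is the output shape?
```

Input: (13, 240, 33, 33) -> Output: (13, 240, 33, 33)

Answer: (13, 240, 33, 33)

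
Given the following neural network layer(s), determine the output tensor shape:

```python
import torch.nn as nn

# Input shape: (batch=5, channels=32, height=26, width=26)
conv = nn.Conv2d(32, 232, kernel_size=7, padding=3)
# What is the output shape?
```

Input: (5, 32, 26, 26) -> Output: (5, 232, 26, 26)

Answer: (5, 232, 26, 26)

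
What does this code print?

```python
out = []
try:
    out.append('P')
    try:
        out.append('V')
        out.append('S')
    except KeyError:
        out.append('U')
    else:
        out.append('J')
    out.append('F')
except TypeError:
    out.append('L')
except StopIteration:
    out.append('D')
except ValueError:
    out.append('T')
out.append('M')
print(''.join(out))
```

Execution trace: 'P' (try body) → 'V' (inner try body) → 'S' (inner try body, no exception) → 'J' (inner else) → 'F' (try body, no exception) → 'M' (after the try/except). Output: PVSJFM

Answer: PVSJFM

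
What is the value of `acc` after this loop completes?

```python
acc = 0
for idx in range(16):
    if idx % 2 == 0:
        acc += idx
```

Sum of even numbers 0 to 15
`acc` takes the values: 0 → 2 → 6 → 12 → 20 → 30 → 42 → 56

Answer: 56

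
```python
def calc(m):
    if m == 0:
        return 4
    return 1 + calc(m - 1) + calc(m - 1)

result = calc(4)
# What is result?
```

calc(m) = 1 + 2·calc(m-1), calc(0)=4. Closed form: (4+1)·2^4 - 1 = 79.

Answer: 79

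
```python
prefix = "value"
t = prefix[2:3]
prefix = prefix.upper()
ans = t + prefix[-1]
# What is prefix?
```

Trace:
`prefix = "value"` → prefix = 'value'
`t = prefix[2:3]` → t = 'l'
`prefix = prefix.upper()` → prefix = 'VALUE'
`ans = t + prefix[-1]` → ans = 'lE'
So prefix = 'VALUE'

Answer: 'VALUE'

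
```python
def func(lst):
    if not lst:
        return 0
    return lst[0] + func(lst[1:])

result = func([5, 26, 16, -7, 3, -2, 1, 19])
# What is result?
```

5 + 26 + 16 + (-7) + 3 + (-2) + 1 + 19 + 0 = 61

Answer: 61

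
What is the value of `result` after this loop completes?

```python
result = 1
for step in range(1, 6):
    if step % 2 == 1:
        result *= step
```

Product of odd numbers 1 to 5
`result` takes the values: 1 → 3 → 15

Answer: 15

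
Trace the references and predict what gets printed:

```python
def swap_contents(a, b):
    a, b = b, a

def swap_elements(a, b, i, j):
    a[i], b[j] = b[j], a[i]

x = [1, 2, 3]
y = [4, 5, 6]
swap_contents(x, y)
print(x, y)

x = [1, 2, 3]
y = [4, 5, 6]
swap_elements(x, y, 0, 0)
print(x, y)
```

Key concept: parameter rebinding vs mutation.
Step by step:
`x = [1, 2, 3]` → x = [1, 2, 3]
`y = [4, 5, 6]` → y = [4, 5, 6]
`swap_contents(x, y)` → no visible change to tracked variables
`print(x, y)` → prints [1, 2, 3] [4, 5, 6]
`x = [1, 2, 3]` → x = [1, 2, 3]
`y = [4, 5, 6]` → y = [4, 5, 6]
`swap_elements(x, y, 0, 0)` → x = [4, 2, 3]; y = [1, 5, 6]
`print(x, y)` → prints [4, 2, 3] [1, 5, 6]

Answer:
[1, 2, 3] [4, 5, 6]
[4, 2, 3] [1, 5, 6]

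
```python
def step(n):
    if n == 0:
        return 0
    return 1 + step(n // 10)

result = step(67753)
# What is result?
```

Count of digits of 67753: 5

Answer: 5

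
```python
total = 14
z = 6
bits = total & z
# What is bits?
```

Trace:
`total = 14` → total = 14
`z = 6` → z = 6
`bits = total & z` → bits = 6
So bits = 6

Answer: 6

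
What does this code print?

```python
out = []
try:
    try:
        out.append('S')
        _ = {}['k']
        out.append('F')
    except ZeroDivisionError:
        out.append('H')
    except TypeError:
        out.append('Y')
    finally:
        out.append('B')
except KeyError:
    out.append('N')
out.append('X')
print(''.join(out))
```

Execution trace: 'S' (try body) → 'B' (finally) → 'N' (outer except KeyError) → 'X' (after the try/except). Output: SBNX

Answer: SBNX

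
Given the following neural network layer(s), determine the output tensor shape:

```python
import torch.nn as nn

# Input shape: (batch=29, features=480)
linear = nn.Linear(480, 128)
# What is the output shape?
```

Input: (29, 480) -> Output: (29, 128)

Answer: (29, 128)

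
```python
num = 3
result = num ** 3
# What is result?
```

Trace:
`num = 3` → num = 3
`result = num ** 3` → result = 27
So result = 27

Answer: 27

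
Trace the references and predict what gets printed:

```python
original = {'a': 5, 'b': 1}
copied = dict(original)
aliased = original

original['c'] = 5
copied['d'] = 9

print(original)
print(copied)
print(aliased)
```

Key concept: dict() creates copy, assignment creates alias.
Step by step:
`original = {'a': 5, 'b': 1}` → original = {'a': 5, 'b': 1}
`copied = dict(original)` → copied = {'a': 5, 'b': 1}
`aliased = original` → aliased = {'a': 5, 'b': 1} (same object as original)
`original['c'] = 5` → original = {'a': 5, 'b': 1, 'c': 5} (same object as aliased); aliased = {'a': 5, 'b': 1, 'c': 5} (same object as original)
`copied['d'] = 9` → copied = {'a': 5, 'b': 1, 'd': 9}
`print(original)` → prints {'a': 5, 'b': 1, 'c': 5}
`print(copied)` → prints {'a': 5, 'b': 1, 'd': 9}
`print(aliased)` → prints {'a': 5, 'b': 1, 'c': 5}

Answer:
{'a': 5, 'b': 1, 'c': 5}
{'a': 5, 'b': 1, 'd': 9}
{'a': 5, 'b': 1, 'c': 5}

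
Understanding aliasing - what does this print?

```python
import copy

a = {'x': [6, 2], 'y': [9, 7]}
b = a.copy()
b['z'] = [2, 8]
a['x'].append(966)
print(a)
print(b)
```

Key concept: shallow copy of dict with mutable values.
Step by step:
`a = {'x': [6, 2], 'y': [9, 7]}` → a = {'x': [6, 2], 'y': [9, 7]}
`b = a.copy()` → b = {'x': [6, 2], 'y': [9, 7]}
`b['z'] = [2, 8]` → b = {'x': [6, 2], 'y': [9, 7], 'z': [2, 8]}
`a['x'].append(966)` → a = {'x': [6, 2, 966], 'y': [9, 7]}; b = {'x': [6, 2, 966], 'y': [9, 7], 'z': [2, 8]}
`print(a)` → prints {'x': [6, 2, 966], 'y': [9, 7]}
`print(b)` → prints {'x': [6, 2, 966], 'y': [9, 7], 'z': [2, 8]}

Answer:
{'x': [6, 2, 966], 'y': [9, 7]}
{'x': [6, 2, 966], 'y': [9, 7], 'z': [2, 8]}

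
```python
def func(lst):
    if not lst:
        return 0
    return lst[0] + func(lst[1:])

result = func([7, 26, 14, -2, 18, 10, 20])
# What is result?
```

7 + 26 + 14 + (-2) + 18 + 10 + 20 + 0 = 93

Answer: 93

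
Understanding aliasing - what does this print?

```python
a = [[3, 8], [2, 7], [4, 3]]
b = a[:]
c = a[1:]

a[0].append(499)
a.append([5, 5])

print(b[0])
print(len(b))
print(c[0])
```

Key concept: slice with nested mutation.
Step by step:
`a = [[3, 8], [2, 7], [4, 3]]` → a = [[3, 8], [2, 7], [4, 3]]
`b = a[:]` → b = [[3, 8], [2, 7], [4, 3]]
`c = a[1:]` → c = [[2, 7], [4, 3]]
`a[0].append(499)` → a = [[3, 8, 499], [2, 7], [4, 3]]; b = [[3, 8, 499], [2, 7], [4, 3]]
`a.append([5, 5])` → a = [[3, 8, 499], [2, 7], [4, 3], [5, 5]]
`print(b[0])` → prints [3, 8, 499]
`print(len(b))` → prints 3
`print(c[0])` → prints [2, 7]

Answer:
[3, 8, 499]
3
[2, 7]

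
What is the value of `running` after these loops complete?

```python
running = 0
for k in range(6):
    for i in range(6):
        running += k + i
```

Sum of all k+i for k,i in 6x6
`running` takes the values: 0 → 1 → 3 → 6 → 10 → 15 → 16 → 18 → 21 → 25 → 30 → 36 → 38 → 41 → 45 → 50 → 56 → 63 → 66 → 70 → 75 → 81 → 88 → 96 → 100 → 105 → 111 → 118 → 126 → 135 → 140 → 146 → 153 → 161 → 170 → 180

Answer: 180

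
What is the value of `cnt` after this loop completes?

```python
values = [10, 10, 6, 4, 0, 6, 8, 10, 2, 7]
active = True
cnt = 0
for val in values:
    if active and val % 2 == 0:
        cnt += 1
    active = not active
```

Count even values at even positions
`cnt` takes the values: 0 → 1 → 2 → 3 → 4 → 5

Answer: 5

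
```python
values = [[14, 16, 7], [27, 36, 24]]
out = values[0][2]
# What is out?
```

Trace:
`values = [[14, 16, 7], [27, 36, 24]]` → values = [[14, 16, 7], [27, 36, 24]]
`out = values[0][2]` → out = 7
So out = 7

Answer: 7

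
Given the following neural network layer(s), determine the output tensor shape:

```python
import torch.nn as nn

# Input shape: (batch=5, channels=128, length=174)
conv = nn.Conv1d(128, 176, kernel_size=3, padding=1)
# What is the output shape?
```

Input: (5, 128, 174) -> Output: (5, 176, 174)

Answer: (5, 176, 174)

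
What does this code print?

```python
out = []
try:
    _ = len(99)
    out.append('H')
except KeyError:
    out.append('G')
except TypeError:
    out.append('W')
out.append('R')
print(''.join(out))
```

Execution trace: 'W' (except TypeError) → 'R' (after the try/except). Output: WR

Answer: WR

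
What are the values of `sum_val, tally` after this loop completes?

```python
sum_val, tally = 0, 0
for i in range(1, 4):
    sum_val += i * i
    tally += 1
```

Sum of squares and count
`sum_val, tally` takes the values: (0, 0) → (1, 0) → (1, 1) → (5, 1) → (5, 2) → (14, 2) → (14, 3)

Answer: 14, 3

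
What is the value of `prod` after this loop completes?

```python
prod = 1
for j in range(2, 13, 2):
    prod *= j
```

Product of even numbers 2 to 12
`prod` takes the values: 1 → 2 → 8 → 48 → 384 → 3840 → 46080

Answer: 46080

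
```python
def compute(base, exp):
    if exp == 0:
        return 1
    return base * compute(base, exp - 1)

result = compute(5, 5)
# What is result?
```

compute(5, 5) = 5 * 5 * 5 * 5 * 5 = 3125

Answer: 3125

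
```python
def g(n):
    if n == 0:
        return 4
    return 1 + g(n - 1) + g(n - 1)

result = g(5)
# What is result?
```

g(n) = 1 + 2·g(n-1), g(0)=4. Closed form: (4+1)·2^5 - 1 = 159.

Answer: 159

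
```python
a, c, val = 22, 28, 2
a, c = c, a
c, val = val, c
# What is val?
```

Trace:
`a, c, val = 22, 28, 2` → a = 22; c = 28; val = 2
`a, c = c, a` → a = 28; c = 22
`c, val = val, c` → c = 2; val = 22
So val = 22

Answer: 22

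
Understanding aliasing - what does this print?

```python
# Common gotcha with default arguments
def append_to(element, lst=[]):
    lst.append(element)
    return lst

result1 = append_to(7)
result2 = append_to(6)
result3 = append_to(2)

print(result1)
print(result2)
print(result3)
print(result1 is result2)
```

Key concept: mutable default argument gotcha.
Step by step:
`result1 = append_to(7)` → result1 = [7]
`result2 = append_to(6)` → result1 = [7, 6] (same object as result2); result2 = [7, 6] (same object as result1)
`result3 = append_to(2)` → result1 = [7, 6, 2] (same object as result2, result3); result2 = [7, 6, 2] (same object as result1, result3); result3 = [7, 6, 2] (same object as result1, result2)
`print(result1)` → prints [7, 6, 2]
`print(result2)` → prints [7, 6, 2]
`print(result3)` → prints [7, 6, 2]
`print(result1 is result2)` → prints True

Answer:
[7, 6, 2]
[7, 6, 2]
[7, 6, 2]
True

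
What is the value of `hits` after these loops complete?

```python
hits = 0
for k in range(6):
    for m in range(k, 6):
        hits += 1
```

Upper triangle: 6 + 5 + ... + 1
`hits` takes the values: 0 → 1 → 2 → 3 → 4 → 5 → 6 → 7 → 8 → 9 → 10 → 11 → 12 → 13 → 14 → 15 → 16 → 17 → 18 → 19 → 20 → 21

Answer: 21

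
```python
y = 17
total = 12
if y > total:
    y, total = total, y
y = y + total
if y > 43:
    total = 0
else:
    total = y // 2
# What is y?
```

Trace:
`y = 17` → y = 17
`total = 12` → total = 12
`if y > total: ...` → y > total is True → y = 12; total = 17
`y = y + total` → y = 29
`if y > 43: ...` → y > 43 is False, take else branch → total = 14
So y = 29

Answer: 29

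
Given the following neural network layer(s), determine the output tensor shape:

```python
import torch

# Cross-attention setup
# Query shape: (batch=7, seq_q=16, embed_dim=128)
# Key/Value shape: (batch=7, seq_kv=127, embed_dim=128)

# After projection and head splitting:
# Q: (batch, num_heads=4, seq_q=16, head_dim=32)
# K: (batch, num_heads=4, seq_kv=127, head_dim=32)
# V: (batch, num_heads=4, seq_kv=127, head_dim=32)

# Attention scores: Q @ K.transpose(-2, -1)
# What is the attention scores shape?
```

Input: (7, 16, 128) -> Output: (7, 4, 16, 127)

Answer: (7, 4, 16, 127)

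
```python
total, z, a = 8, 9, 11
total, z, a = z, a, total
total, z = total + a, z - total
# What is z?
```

Trace:
`total, z, a = 8, 9, 11` → total = 8; z = 9; a = 11
`total, z, a = z, a, total` → total = 9; z = 11; a = 8
`total, z = total + a, z - total` → total = 17; z = 2
So z = 2

Answer: 2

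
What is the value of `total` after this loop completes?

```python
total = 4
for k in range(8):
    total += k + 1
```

Start at 4, add 1 to 8 = 40
`total` takes the values: 4 → 5 → 7 → 10 → 14 → 19 → 25 → 32 → 40

Answer: 40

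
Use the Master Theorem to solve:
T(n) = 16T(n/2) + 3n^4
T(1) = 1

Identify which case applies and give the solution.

a=16, b=2, f(n)=3n^4. log_2(16) = 4. Since c=4 = 4, Case 2 applies: T(n) = Θ(n^log_b(a) · log n) = O(n^4 log n).

Answer: O(n^4 log n) - Case 2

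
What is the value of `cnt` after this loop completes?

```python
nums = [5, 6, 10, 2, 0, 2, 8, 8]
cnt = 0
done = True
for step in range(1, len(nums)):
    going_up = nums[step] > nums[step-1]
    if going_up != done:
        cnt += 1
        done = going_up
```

Count direction changes in [5, 6, 10, 2, 0, 2, 8, 8]
`cnt` takes the values: 0 → 1 → 2 → 3

Answer: 3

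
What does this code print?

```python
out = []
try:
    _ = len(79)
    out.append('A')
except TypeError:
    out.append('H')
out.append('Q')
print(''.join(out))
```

Execution trace: 'H' (except TypeError) → 'Q' (after the try/except). Output: HQ

Answer: HQ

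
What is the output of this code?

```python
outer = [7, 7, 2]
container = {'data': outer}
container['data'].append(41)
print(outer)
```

Key concept: dict holds reference to list.
Step by step:
`outer = [7, 7, 2]` → outer = [7, 7, 2]
`container = {'data': outer}` → container = {'data': [7, 7, 2]}
`container['data'].append(41)` → outer = [7, 7, 2, 41]; container = {'data': [7, 7, 2, 41]}
`print(outer)` → prints [7, 7, 2, 41]

Answer: [7, 7, 2, 41]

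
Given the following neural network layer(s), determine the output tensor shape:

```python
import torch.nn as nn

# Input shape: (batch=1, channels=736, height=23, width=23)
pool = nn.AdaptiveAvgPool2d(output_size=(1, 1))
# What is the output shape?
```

Input: (1, 736, 23, 23) -> Output: (1, 736, 1, 1)

Answer: (1, 736, 1, 1)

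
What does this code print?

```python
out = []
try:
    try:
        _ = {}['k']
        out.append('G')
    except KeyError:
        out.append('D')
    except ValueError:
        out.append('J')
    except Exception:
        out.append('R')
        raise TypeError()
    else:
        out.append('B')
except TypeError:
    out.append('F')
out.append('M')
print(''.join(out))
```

Execution trace: 'D' (inner except KeyError) → 'M' (after the try/except). Output: DM

Answer: DM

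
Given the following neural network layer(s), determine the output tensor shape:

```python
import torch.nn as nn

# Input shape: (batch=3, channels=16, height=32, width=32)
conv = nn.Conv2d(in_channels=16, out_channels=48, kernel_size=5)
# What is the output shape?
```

Input: (3, 16, 32, 32) -> Output: (3, 48, 28, 28)

Answer: (3, 48, 28, 28)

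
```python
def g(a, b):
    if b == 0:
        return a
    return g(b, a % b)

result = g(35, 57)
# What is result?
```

g(35, 57) -> g(57, 35) -> g(35, 22) -> g(22, 13) -> g(13, 9) -> g(9, 4) -> g(4, 1) -> g(1, 0) -> 1

Answer: 1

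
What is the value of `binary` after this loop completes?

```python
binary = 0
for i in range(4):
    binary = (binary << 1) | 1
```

Build 4 consecutive 1-bits: 0b1111
`binary` takes the values: 0 → 1 → 3 → 7 → 15

Answer: 15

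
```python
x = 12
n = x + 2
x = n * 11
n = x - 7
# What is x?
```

Trace:
`x = 12` → x = 12
`n = x + 2` → n = 14
`x = n * 11` → x = 154
`n = x - 7` → n = 147
So x = 154

Answer: 154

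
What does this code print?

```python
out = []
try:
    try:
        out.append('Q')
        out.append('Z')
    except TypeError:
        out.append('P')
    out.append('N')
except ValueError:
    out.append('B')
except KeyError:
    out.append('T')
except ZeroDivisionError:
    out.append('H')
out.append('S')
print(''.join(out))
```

Execution trace: 'Q' (inner try body) → 'Z' (inner try body, no exception) → 'N' (try body, no exception) → 'S' (after the try/except). Output: QZNS

Answer: QZNS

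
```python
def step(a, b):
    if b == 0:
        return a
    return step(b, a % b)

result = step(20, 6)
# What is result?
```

step(20, 6) -> step(6, 2) -> step(2, 0) -> 2

Answer: 2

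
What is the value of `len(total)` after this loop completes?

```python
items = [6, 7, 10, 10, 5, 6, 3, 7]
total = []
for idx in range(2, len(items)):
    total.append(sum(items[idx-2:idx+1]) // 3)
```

Number of 3-element averages
`total` takes the values: [] → [7] → [7, 9] → [7, 9, 8] → [7, 9, 8, 7] → [7, 9, 8, 7, 4] → [7, 9, 8, 7, 4, 5]
So `len(total)` = 6

Answer: 6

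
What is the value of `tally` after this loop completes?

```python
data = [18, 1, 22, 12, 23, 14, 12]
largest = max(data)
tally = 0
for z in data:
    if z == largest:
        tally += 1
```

Count of max value 23 in [18, 1, 22, 12, 23, 14, 12]
`tally` takes the values: 0 → 1

Answer: 1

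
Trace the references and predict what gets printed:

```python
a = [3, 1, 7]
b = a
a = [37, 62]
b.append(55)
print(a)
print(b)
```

Key concept: rebinding vs mutation: a is rebound to a new list, b still points at the original.
Step by step:
`a = [3, 1, 7]` → a = [3, 1, 7]
`b = a` → b = [3, 1, 7] (same object as a)
`a = [37, 62]` → a = [37, 62]
`b.append(55)` → b = [3, 1, 7, 55]
`print(a)` → prints [37, 62]
`print(b)` → prints [3, 1, 7, 55]

Answer:
[37, 62]
[3, 1, 7, 55]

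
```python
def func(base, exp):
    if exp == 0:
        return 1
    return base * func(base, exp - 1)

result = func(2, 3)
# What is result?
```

func(2, 3) = 2 * 2 * 2 = 8

Answer: 8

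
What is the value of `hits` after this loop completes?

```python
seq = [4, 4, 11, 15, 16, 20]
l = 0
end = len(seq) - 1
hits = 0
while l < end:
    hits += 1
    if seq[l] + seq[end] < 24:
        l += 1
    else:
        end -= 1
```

Steps to find pair summing to 24
`hits` takes the values: 0 → 1 → 2 → 3 → 4 → 5

Answer: 5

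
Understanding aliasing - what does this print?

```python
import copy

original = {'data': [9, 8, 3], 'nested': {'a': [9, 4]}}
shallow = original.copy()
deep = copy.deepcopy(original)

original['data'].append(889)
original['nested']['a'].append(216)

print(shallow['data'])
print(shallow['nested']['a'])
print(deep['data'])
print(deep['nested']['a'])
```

Key concept: comparing shallow vs deep copy.
Step by step:
`original = {'data': [9, 8, 3], 'nested': {'a': [9, 4]}}` → original = {'data': [9, 8, 3], 'nested': {'a': [9, 4]}}
`shallow = original.copy()` → shallow = {'data': [9, 8, 3], 'nested': {'a': [9, 4]}}
`deep = copy.deepcopy(original)` → deep = {'data': [9, 8, 3], 'nested': {'a': [9, 4]}}
`original['data'].append(889)` → original = {'data': [9, 8, 3, 889], 'nested': {'a': [9, 4]}}; shallow = {'data': [9, 8, 3, 889], 'nested': {'a': [9, 4]}}
`original['nested']['a'].append(216)` → original = {'data': [9, 8, 3, 889], 'nested': {'a': [9, 4, 216]}}; shallow = {'data': [9, 8, 3, 889], 'nested': {'a': [9, 4, 216]}}
`print(shallow['data'])` → prints [9, 8, 3, 889]
`print(shallow['nested']['a'])` → prints [9, 4, 216]
`print(deep['data'])` → prints [9, 8, 3]
`print(deep['nested']['a'])` → prints [9, 4]

Answer:
[9, 8, 3, 889]
[9, 4, 216]
[9, 8, 3]
[9, 4]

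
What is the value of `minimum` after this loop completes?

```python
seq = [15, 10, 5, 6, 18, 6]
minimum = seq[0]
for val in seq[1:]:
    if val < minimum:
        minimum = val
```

Minimum of [15, 10, 5, 6, 18, 6]
`minimum` takes the values: 15 → 10 → 5

Answer: 5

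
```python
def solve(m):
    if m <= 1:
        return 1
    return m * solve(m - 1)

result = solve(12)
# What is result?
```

solve(12) = 12 * 11 * 10 * 9 * 8 * 7 * 6 * 5 * 4 * 3 * 2 * 1 = 479001600

Answer: 479001600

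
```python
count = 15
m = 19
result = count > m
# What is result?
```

Trace:
`count = 15` → count = 15
`m = 19` → m = 19
`result = count > m` → result = False
So result = False

Answer: False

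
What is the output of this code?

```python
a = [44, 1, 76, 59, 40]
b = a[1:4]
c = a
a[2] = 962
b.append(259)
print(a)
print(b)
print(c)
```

Key concept: slice vs alias.
Step by step:
`a = [44, 1, 76, 59, 40]` → a = [44, 1, 76, 59, 40]
`b = a[1:4]` → b = [1, 76, 59]
`c = a` → c = [44, 1, 76, 59, 40] (same object as a)
`a[2] = 962` → a = [44, 1, 962, 59, 40] (same object as c); c = [44, 1, 962, 59, 40] (same object as a)
`b.append(259)` → b = [1, 76, 59, 259]
`print(a)` → prints [44, 1, 962, 59, 40]
`print(b)` → prints [1, 76, 59, 259]
`print(c)` → prints [44, 1, 962, 59, 40]

Answer:
[44, 1, 962, 59, 40]
[1, 76, 59, 259]
[44, 1, 962, 59, 40]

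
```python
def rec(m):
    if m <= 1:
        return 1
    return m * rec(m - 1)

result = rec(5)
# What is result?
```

rec(5) = 5 * 4 * 3 * 2 * 1 = 120

Answer: 120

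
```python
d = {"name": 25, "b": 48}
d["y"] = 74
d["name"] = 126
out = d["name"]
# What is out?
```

Trace:
`d = {"name": 25, "b": 48}` → d = {'name': 25, 'b': 48}
`d["y"] = 74` → d = {'name': 25, 'b': 48, 'y': 74}
`d["name"] = 126` → d = {'name': 126, 'b': 48, 'y': 74}
`out = d["name"]` → out = 126
So out = 126

Answer: 126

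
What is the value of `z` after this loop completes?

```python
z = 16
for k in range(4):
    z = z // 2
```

Halve 4 times: 16 // 2^4 = 1
`z` takes the values: 16 → 8 → 4 → 2 → 1

Answer: 1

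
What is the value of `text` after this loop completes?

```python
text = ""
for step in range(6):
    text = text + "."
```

Repeat '.' 6 times
`text` takes the values: "" → "." → ".." → "..." → "...." → "....." → "......"

Answer: "......"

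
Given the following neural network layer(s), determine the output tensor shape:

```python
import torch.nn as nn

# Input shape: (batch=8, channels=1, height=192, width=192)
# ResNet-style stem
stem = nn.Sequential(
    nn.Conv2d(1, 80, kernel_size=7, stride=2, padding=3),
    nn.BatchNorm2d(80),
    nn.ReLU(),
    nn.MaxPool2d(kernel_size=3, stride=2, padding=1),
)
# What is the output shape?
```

Input: (8, 1, 192, 192) -> after Conv2d 7x7 stride=2: (8, 80, 96, 96) -> Output: (8, 80, 48, 48)

Answer: (8, 80, 48, 48)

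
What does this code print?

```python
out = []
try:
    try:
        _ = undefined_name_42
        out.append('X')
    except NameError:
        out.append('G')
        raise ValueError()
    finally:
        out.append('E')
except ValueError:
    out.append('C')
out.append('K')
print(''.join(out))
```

Execution trace: 'G' (inner except NameError) → 'E' (inner finally) → 'C' (outer except ValueError) → 'K' (after the try/except). Output: GECK

Answer: GECK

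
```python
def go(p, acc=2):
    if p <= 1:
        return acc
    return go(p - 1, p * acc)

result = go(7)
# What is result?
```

Accumulator trace (n, acc): (7, 2) -> (6, 14) -> (5, 84) -> (4, 420) -> (3, 1680) -> (2, 5040) -> (1, 10080) -> return 10080

Answer: 10080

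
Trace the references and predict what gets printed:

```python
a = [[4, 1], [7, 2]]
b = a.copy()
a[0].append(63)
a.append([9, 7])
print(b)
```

Key concept: shallow copy with nested lists.
Step by step:
`a = [[4, 1], [7, 2]]` → a = [[4, 1], [7, 2]]
`b = a.copy()` → b = [[4, 1], [7, 2]]
`a[0].append(63)` → a = [[4, 1, 63], [7, 2]]; b = [[4, 1, 63], [7, 2]]
`a.append([9, 7])` → a = [[4, 1, 63], [7, 2], [9, 7]]
`print(b)` → prints [[4, 1, 63], [7, 2]]

Answer: [[4, 1, 63], [7, 2]]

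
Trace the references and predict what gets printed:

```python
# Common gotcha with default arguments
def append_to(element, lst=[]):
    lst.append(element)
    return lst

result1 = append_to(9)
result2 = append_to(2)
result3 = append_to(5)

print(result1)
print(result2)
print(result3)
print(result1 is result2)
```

Key concept: mutable default argument gotcha.
Step by step:
`result1 = append_to(9)` → result1 = [9]
`result2 = append_to(2)` → result1 = [9, 2] (same object as result2); result2 = [9, 2] (same object as result1)
`result3 = append_to(5)` → result1 = [9, 2, 5] (same object as result2, result3); result2 = [9, 2, 5] (same object as result1, result3); result3 = [9, 2, 5] (same object as result1, result2)
`print(result1)` → prints [9, 2, 5]
`print(result2)` → prints [9, 2, 5]
`print(result3)` → prints [9, 2, 5]
`print(result1 is result2)` → prints True

Answer:
[9, 2, 5]
[9, 2, 5]
[9, 2, 5]
True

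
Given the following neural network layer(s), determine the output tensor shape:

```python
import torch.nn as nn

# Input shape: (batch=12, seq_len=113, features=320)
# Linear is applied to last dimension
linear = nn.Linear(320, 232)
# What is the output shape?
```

Input: (12, 113, 320) -> Output: (12, 113, 232)

Answer: (12, 113, 232)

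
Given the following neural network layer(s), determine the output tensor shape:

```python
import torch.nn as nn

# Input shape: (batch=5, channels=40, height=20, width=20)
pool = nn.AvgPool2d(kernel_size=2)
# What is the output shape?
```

Input: (5, 40, 20, 20) -> Output: (5, 40, 10, 10)

Answer: (5, 40, 10, 10)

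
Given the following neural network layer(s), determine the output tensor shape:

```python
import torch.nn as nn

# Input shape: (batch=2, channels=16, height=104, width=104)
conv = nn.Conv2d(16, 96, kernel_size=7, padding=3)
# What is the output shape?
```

Input: (2, 16, 104, 104) -> Output: (2, 96, 104, 104)

Answer: (2, 96, 104, 104)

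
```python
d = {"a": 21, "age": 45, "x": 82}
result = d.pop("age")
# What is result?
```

Trace:
`d = {"a": 21, "age": 45, "x": 82}` → d = {'a': 21, 'age': 45, 'x': 82}
`result = d.pop("age")` → d = {'a': 21, 'x': 82}; result = 45
So result = 45

Answer: 45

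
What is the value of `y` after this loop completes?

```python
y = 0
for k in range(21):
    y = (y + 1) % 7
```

Increment mod 7, 21 times = 0
`y` takes the values: 0 → 1 → 2 → 3 → 4 → 5 → 6 → 0 → 1 → 2 → 3 → 4 → 5 → 6 → 0 → 1 → 2 → 3 → 4 → 5 → 6 → 0

Answer: 0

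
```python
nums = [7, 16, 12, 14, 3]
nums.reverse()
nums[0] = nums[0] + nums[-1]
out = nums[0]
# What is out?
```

Trace:
`nums = [7, 16, 12, 14, 3]` → nums = [7, 16, 12, 14, 3]
`nums.reverse()` → nums = [3, 14, 12, 16, 7]
`nums[0] = nums[0] + nums[-1]` → nums = [10, 14, 12, 16, 7]
`out = nums[0]` → out = 10
So out = 10

Answer: 10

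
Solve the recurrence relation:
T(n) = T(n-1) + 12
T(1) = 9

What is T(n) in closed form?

Unrolling: T(n) = T(1) + 12·(n-1) = 9 + 12(n-1) = 12n - 3.

Answer: T(n) = 12n - 3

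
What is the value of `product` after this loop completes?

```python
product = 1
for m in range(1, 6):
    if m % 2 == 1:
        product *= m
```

Product of odd numbers 1 to 5
`product` takes the values: 1 → 3 → 15

Answer: 15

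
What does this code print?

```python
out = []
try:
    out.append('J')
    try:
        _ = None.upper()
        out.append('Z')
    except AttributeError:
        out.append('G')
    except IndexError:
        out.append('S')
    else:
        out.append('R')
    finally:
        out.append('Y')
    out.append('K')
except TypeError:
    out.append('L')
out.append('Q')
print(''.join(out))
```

Execution trace: 'J' (try body) → 'G' (inner except AttributeError) → 'Y' (inner finally) → 'K' (try body, no exception) → 'Q' (after the try/except). Output: JGYKQ

Answer: JGYKQ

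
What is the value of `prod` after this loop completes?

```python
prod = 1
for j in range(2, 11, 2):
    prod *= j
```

Product of even numbers 2 to 10
`prod` takes the values: 1 → 2 → 8 → 48 → 384 → 3840

Answer: 3840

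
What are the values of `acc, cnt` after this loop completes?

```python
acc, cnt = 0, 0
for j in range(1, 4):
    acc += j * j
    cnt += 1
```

Sum of squares and count
`acc, cnt` takes the values: (0, 0) → (1, 0) → (1, 1) → (5, 1) → (5, 2) → (14, 2) → (14, 3)

Answer: 14, 3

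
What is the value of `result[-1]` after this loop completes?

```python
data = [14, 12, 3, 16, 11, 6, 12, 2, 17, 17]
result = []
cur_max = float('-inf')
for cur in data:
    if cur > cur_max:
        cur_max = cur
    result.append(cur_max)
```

Running max ends at 17
`result` takes the values: [] → [14] → [14, 14] → [14, 14, 14] → [14, 14, 14, 16] → [14, 14, 14, 16, 16] → [14, 14, 14, 16, 16, 16] → [14, 14, 14, 16, 16, 16, 16] → [14, 14, 14, 16, 16, 16, 16, 16] → [14, 14, 14, 16, 16, 16, 16, 16, 17] → [14, 14, 14, 16, 16, 16, 16, 16, 17, 17]
So `result[-1]` = 17

Answer: 17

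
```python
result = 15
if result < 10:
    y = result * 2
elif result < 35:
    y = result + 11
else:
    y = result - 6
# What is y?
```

Trace:
`result = 15` → result = 15
`if result < 10: ...` → result < 10 is False, result < 35 is True → y = 26
So y = 26

Answer: 26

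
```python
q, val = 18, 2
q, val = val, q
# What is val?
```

Trace:
`q, val = 18, 2` → q = 18; val = 2
`q, val = val, q` → q = 2; val = 18
So val = 18

Answer: 18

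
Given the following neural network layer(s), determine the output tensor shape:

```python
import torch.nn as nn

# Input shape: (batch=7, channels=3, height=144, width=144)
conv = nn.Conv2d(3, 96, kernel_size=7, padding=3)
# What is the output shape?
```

Input: (7, 3, 144, 144) -> Output: (7, 96, 144, 144)

Answer: (7, 96, 144, 144)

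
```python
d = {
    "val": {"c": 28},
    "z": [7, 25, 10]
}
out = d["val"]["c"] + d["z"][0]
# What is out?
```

Trace:
`d = { ...` → d = {'val': {'c': 28}, 'z': [7, 25, 10]}
`out = d["val"]["c"] + d["z"][0]` → out = 35
So out = 35

Answer: 35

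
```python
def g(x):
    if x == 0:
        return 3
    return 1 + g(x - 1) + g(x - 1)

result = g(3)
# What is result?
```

g(x) = 1 + 2·g(x-1), g(0)=3. Closed form: (3+1)·2^3 - 1 = 31.

Answer: 31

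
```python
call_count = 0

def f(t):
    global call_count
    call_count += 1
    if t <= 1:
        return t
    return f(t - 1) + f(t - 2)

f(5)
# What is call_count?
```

Calls(t) = 1 + Calls(t-1) + Calls(t-2); Calls(0)=Calls(1)=1. For t=5 this gives 15.

Answer: 15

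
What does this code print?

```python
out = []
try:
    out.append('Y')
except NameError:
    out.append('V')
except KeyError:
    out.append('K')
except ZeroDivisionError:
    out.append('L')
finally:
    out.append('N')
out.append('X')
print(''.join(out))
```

Execution trace: 'Y' (try body, no exception) → 'N' (finally) → 'X' (after the try/except). Output: YNX

Answer: YNX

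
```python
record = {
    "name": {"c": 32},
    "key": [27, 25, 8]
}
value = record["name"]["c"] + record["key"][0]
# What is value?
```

Trace:
`record = { ...` → record = {'name': {'c': 32}, 'key': [27, 25, 8]}
`value = record["name"]["c"] + record["key"][0]` → value = 59
So value = 59

Answer: 59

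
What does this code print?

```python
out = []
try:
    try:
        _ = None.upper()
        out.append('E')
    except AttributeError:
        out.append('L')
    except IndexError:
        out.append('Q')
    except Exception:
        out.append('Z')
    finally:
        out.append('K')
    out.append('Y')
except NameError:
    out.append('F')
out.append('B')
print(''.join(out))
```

Execution trace: 'L' (inner except AttributeError) → 'K' (inner finally) → 'Y' (try body, no exception) → 'B' (after the try/except). Output: LKYB

Answer: LKYB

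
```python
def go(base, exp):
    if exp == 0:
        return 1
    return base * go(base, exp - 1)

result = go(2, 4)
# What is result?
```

go(2, 4) = 2 * 2 * 2 * 2 = 16

Answer: 16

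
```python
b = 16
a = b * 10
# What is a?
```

Trace:
`b = 16` → b = 16
`a = b * 10` → a = 160
So a = 160

Answer: 160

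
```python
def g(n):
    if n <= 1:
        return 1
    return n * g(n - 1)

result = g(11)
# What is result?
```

g(11) = 11 * 10 * 9 * 8 * 7 * 6 * 5 * 4 * 3 * 2 * 1 = 39916800

Answer: 39916800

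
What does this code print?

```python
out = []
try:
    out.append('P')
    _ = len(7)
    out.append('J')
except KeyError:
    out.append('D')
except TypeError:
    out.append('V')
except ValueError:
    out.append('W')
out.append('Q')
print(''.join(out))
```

Execution trace: 'P' (try body) → 'V' (except TypeError) → 'Q' (after the try/except). Output: PVQ

Answer: PVQ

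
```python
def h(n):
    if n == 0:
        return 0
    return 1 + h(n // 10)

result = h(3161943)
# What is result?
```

Count of digits of 3161943: 7

Answer: 7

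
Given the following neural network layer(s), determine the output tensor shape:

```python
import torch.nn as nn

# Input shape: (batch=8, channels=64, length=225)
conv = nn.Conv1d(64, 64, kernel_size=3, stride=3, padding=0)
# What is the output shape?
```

Input: (8, 64, 225) -> Output: (8, 64, 75)

Answer: (8, 64, 75)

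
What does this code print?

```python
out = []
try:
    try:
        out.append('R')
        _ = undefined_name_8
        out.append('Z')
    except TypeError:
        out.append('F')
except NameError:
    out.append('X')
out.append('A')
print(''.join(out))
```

Execution trace: 'R' (try body) → 'X' (outer except NameError) → 'A' (after the try/except). Output: RXA

Answer: RXA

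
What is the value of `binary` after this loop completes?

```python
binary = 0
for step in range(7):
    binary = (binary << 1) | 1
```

Build 7 consecutive 1-bits: 0b1111111
`binary` takes the values: 0 → 1 → 3 → 7 → 15 → 31 → 63 → 127

Answer: 127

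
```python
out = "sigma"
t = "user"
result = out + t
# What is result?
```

Trace:
`out = "sigma"` → out = 'sigma'
`t = "user"` → t = 'user'
`result = out + t` → result = 'sigmauser'
So result = 'sigmauser'

Answer: 'sigmauser'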